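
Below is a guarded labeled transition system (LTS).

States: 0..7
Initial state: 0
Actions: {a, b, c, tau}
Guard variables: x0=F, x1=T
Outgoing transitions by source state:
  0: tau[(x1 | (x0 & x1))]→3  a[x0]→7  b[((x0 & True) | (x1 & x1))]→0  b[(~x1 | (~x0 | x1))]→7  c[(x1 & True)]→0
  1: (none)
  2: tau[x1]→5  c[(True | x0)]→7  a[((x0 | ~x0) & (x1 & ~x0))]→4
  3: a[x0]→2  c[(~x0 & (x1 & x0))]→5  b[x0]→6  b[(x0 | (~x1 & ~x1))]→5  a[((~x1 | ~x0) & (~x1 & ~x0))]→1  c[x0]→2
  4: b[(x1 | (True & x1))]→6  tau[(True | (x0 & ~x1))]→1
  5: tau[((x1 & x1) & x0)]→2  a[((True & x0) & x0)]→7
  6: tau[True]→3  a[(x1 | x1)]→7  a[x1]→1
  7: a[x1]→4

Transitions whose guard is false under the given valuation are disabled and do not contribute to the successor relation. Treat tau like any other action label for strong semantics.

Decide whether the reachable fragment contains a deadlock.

Answer: DEADLOCK at state 1

Analysis:
Reachable = {0,1,3,4,6,7}
  0: b→0  b→7  c→0  tau→3  [4 exit(s)]
  1: ∅  [no exit]
  3: ∅  [no exit]
  4: b→6  tau→1  [2 exit(s)]
  6: a→1  a→7  tau→3  [3 exit(s)]
  7: a→4  [1 exit(s)]
trace reaching 1: b·a·tau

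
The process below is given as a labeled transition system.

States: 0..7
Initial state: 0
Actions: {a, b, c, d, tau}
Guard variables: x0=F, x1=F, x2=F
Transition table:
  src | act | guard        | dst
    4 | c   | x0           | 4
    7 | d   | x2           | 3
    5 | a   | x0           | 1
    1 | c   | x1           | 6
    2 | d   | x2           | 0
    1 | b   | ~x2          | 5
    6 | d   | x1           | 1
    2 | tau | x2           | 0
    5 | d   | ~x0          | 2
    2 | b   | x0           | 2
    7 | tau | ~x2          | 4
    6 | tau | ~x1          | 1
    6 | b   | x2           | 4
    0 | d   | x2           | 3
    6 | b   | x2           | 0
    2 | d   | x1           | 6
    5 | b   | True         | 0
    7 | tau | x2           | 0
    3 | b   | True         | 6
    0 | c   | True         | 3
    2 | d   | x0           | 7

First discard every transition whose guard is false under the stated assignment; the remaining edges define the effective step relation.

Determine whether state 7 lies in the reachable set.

Answer: UNREACHABLE

Analysis:
After dropping false guards: 7 live edges.
depth 0: {0}
depth 1: {3}  total {0,3}
depth 2: {6}  total {0,3,6}
depth 3: {1}  total {0,1,3,6}
depth 4: {5}  total {0,1,3,5,6}
depth 5: {2}  total {0,1,2,3,5,6}
Reachable = {0,1,2,3,5,6}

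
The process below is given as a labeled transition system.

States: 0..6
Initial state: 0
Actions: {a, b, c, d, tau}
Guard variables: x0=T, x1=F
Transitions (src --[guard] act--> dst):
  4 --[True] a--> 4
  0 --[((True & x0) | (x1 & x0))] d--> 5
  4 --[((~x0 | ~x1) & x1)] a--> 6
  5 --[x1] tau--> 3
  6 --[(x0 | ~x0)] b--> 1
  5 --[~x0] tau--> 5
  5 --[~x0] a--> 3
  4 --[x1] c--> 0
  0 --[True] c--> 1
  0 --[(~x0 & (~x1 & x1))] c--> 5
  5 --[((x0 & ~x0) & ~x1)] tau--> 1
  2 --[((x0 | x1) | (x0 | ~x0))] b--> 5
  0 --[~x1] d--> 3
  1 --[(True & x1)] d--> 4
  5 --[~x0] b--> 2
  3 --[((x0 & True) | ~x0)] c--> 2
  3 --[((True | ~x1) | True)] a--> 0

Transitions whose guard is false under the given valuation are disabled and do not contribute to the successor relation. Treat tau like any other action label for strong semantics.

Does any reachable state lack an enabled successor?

Reach set: {0,1,2,3,5}
  0: c→1  d→3  d→5  [deg 3]
  1: ∅  [deadlock]
  2: b→5  [deg 1]
  3: a→0  c→2  [deg 2]
  5: ∅  [deadlock]
witness 1: c

Answer: DEADLOCK at state 1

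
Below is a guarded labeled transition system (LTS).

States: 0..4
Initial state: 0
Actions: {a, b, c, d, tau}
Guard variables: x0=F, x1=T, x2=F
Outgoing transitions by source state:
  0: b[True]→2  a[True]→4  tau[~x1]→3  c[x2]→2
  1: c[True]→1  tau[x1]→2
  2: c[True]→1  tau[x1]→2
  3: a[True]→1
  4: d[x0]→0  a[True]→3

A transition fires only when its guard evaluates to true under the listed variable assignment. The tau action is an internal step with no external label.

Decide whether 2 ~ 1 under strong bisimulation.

Answer: BISIMILAR

Analysis:
Bisimulation quotient by refinement:
  π0 = {{0,1,2,3,4}}
  π1 = {{0},{1,2},{3,4}}
  π2 = {{0},{1,2},{3},{4}}
stable after 3 split(s): 4 block(s)
2∈{1,2}, 1∈{1,2}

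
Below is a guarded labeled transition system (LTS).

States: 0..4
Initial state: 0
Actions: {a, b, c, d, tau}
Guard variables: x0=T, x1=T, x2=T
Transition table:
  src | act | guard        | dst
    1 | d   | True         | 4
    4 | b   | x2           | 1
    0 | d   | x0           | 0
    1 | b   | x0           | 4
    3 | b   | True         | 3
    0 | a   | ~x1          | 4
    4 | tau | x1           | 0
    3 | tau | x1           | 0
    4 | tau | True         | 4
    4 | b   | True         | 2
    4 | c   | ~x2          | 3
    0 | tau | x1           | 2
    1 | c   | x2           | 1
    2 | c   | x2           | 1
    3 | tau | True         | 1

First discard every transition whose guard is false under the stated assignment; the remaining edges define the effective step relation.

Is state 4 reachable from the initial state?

Answer: REACHABLE

Analysis:
Guard filter leaves 13 enabled edge(s).
L0 = {0}
L1 = {2}  cumulative {0,2}
L2 = {1}  cumulative {0,1,2}
L3 = {4}  cumulative {0,1,2,4}
Reachable = {0,1,2,4}
witness 4: tau·c·d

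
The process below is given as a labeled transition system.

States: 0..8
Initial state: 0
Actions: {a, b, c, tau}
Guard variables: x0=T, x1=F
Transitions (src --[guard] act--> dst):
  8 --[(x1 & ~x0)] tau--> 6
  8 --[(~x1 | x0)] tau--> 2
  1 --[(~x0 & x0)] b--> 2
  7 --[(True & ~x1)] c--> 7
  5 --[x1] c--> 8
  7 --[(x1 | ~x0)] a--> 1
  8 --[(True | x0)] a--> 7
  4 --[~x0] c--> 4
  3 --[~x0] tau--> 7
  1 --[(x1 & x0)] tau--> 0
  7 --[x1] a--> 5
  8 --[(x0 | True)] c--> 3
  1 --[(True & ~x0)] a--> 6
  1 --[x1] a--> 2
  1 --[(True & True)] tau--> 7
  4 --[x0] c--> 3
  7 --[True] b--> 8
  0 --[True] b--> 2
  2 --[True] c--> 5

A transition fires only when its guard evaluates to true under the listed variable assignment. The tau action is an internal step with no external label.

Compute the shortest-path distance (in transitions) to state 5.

Answer: 2

Analysis:
Layered search for 5:
  Layer 0: {0}
  Layer 1: {2}
  Layer 2: {5}
5 enters at depth 2; path b·c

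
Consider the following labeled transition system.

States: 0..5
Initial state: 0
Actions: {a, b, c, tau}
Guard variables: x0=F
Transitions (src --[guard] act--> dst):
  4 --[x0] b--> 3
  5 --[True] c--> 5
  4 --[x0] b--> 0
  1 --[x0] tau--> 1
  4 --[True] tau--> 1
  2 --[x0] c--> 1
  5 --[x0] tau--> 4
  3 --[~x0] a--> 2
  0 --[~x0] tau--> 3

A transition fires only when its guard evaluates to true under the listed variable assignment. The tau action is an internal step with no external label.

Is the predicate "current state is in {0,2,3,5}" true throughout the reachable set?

Answer: INVARIANT HOLDS

Analysis:
Inv-set: {0,2,3,5}
Reach set: {0,2,3}
  0: safe
  2: safe
  3: safe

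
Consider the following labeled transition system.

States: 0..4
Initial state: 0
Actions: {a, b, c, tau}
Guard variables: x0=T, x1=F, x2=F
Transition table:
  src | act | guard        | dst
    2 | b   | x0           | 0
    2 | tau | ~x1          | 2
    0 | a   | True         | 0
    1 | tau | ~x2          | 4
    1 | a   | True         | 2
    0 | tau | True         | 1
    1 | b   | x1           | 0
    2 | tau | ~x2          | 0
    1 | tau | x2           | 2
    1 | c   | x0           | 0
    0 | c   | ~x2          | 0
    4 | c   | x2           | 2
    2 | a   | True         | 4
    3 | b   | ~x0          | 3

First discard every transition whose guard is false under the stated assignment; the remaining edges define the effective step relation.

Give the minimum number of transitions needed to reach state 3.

Answer: UNREACHABLE

Analysis:
BFS to 3:
  L0 = {0}
  L1 = {1}
  L2 = {2,4}
3 never appears.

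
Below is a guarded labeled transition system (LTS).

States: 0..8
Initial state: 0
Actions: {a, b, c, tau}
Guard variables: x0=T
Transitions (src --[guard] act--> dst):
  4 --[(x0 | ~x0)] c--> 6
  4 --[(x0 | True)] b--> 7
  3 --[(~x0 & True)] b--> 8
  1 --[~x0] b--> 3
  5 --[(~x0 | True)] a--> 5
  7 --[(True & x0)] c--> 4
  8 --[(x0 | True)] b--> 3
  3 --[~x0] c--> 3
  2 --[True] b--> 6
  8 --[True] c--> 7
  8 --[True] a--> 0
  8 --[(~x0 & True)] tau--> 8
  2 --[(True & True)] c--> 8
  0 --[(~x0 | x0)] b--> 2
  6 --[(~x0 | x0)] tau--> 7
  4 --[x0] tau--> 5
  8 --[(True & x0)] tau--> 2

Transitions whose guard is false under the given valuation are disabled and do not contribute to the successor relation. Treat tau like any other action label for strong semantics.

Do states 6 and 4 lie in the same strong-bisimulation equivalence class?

Bisimulation quotient by refinement:
  round 0: {{0,1,2,3,4,5,6,7,8}}
  round 1: {{0},{1,3},{2},{4},{5},{6},{7},{8}}
stable after 2 split(s): 8 block(s)
6∈{6}, 4∈{4}

Answer: NOT BISIMILAR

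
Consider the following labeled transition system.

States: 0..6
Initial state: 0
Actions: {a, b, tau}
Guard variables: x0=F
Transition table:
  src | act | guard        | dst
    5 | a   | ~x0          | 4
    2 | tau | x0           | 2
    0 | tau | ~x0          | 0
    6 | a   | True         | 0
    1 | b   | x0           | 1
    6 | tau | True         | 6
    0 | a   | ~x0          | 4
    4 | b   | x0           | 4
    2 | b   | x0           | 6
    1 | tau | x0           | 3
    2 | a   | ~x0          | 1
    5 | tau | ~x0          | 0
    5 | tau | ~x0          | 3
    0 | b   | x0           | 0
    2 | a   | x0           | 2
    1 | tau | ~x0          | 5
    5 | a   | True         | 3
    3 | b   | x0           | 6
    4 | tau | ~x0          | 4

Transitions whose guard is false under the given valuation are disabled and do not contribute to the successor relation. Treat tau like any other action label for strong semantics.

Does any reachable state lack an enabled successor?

Reachable = {0,4}
  0: a→4  tau→0  [2 exit(s)]
  4: tau→4  [1 exit(s)]

Answer: DEADLOCK-FREE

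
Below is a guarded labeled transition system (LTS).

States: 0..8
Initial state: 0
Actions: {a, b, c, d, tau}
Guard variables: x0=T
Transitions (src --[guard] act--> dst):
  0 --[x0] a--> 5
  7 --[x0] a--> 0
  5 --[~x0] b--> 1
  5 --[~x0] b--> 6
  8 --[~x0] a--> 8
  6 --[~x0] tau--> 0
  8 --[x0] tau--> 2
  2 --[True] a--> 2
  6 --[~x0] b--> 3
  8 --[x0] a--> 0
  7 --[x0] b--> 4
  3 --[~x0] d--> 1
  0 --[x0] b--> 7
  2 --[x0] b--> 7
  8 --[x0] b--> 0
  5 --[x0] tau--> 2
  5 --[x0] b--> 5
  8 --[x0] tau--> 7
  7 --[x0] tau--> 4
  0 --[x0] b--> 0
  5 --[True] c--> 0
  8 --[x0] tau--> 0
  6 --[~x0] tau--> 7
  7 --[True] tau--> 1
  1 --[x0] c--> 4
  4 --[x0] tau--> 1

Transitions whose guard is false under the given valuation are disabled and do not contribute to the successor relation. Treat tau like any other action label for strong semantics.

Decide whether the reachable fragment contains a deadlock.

Reach set: {0,1,2,4,5,7}
  0: a→5  b→0  b→7  [3 exit(s)]
  1: c→4  [1 exit(s)]
  2: a→2  b→7  [2 exit(s)]
  4: tau→1  [1 exit(s)]
  5: b→5  c→0  tau→2  [3 exit(s)]
  7: a→0  b→4  tau→1  tau→4  [4 exit(s)]

Answer: DEADLOCK-FREE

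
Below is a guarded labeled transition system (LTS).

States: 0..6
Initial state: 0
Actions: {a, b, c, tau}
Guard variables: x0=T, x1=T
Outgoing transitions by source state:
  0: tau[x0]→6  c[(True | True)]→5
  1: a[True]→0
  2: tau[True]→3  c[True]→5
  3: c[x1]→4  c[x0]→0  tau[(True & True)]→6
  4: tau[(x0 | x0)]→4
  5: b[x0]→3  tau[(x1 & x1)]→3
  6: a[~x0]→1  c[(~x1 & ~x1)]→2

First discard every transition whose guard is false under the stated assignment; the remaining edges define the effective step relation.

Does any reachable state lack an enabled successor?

Reach set: {0,3,4,5,6}
  0: c→5  tau→6  [2 exit(s)]
  3: c→0  c→4  tau→6  [3 exit(s)]
  4: tau→4  [1 exit(s)]
  5: b→3  tau→3  [2 exit(s)]
  6: ∅  [deadlock]
Path to 6: tau

Answer: DEADLOCK at state 6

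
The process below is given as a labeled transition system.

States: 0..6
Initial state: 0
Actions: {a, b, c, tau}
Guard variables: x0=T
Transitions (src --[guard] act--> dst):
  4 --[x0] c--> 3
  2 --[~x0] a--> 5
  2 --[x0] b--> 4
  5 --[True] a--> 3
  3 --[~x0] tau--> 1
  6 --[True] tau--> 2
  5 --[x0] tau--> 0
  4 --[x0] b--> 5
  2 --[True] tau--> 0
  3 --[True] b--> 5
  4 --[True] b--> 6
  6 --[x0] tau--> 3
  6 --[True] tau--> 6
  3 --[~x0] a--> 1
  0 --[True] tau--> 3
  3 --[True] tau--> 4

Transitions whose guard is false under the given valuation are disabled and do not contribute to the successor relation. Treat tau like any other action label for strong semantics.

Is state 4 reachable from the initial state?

Answer: REACHABLE

Trace:
13 transition(s) survive guard evaluation.
depth 0: {0}
depth 1: {3}  cumulative {0,3}
depth 2: {4,5}  cumulative {0,3,4,5}
depth 3: {6}  cumulative {0,3,4,5,6}
depth 4: {2}  cumulative {0,2,3,4,5,6}
Reachable = {0,2,3,4,5,6}
witness 4: tau·tau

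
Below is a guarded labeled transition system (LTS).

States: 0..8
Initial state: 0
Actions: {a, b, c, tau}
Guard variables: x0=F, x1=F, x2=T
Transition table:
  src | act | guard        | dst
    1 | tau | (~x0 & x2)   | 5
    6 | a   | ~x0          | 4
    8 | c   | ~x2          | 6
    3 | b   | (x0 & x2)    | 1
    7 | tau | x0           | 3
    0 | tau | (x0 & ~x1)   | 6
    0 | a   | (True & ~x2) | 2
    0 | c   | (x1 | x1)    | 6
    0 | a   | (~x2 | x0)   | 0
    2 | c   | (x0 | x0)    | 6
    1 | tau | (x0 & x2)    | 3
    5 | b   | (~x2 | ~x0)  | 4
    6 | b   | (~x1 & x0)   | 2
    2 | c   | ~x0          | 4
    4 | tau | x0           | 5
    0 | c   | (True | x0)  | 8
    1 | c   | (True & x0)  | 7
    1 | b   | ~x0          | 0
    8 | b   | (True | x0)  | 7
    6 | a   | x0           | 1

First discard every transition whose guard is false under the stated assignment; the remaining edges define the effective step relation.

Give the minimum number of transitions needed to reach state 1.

Answer: UNREACHABLE

Working:
Breadth-first toward 1:
  Layer 0: {0}
  Layer 1: {8}
  Layer 2: {7}
1 never appears.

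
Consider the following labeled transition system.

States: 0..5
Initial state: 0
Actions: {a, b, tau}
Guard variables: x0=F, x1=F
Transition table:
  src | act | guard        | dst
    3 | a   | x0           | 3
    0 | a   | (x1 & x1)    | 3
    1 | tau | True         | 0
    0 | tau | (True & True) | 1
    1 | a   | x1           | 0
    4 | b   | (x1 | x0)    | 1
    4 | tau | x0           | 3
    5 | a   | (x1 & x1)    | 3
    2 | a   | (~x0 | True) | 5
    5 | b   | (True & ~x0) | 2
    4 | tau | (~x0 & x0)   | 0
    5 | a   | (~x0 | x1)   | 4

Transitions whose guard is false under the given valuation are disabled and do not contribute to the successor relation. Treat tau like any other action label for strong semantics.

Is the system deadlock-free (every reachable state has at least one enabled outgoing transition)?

R = {0,1}
  0: tau→1  [1 exit(s)]
  1: tau→0  [1 exit(s)]

Answer: DEADLOCK-FREE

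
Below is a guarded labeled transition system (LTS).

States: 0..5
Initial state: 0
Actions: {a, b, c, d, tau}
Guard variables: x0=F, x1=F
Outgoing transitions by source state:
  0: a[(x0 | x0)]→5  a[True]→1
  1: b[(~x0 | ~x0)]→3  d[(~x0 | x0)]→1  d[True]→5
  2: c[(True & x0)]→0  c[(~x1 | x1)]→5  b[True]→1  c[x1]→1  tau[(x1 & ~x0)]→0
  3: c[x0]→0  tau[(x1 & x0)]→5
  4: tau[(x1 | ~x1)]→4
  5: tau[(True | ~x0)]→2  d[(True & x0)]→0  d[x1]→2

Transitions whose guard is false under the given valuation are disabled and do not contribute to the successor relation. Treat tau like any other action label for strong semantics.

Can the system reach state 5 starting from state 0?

Answer: REACHABLE

Trace:
8 transition(s) survive guard evaluation.
depth 0: {0}
depth 1: {1}  total {0,1}
depth 2: {3,5}  total {0,1,3,5}
depth 3: {2}  total {0,1,2,3,5}
Reach set: {0,1,2,3,5}
witness 5: a·d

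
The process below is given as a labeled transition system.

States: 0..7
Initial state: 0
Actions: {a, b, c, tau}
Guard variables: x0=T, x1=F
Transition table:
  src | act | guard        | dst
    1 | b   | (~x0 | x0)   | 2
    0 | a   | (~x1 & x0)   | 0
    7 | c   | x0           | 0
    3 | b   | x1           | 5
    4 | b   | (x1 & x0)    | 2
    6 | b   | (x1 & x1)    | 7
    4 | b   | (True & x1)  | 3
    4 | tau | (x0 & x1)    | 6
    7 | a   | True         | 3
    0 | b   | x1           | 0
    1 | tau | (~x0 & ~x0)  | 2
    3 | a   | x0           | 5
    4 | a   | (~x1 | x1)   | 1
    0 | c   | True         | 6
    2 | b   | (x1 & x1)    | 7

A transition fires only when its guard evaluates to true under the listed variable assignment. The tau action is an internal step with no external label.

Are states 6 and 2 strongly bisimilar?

Bisimulation quotient by refinement:
  round 0: {{0,1,2,3,4,5,6,7}}
  round 1: {{0,7},{1},{2,5,6},{3,4}}
  round 2: {{0},{1},{2,5,6},{3},{4},{7}}
Fixed point at round 3; 6 class(es).
6∈{2,5,6}, 2∈{2,5,6}

Answer: BISIMILAR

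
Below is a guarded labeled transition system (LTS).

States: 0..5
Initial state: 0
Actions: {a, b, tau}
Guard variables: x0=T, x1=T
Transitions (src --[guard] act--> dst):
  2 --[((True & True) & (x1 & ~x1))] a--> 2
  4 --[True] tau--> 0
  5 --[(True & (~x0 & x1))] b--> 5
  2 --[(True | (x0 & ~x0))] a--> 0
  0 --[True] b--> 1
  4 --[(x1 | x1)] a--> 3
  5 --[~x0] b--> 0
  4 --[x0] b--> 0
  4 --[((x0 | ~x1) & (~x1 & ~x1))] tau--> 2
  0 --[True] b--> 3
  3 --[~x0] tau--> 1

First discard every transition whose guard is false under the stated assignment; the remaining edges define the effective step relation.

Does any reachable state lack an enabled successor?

Answer: DEADLOCK at state 1

Trace:
R = {0,1,3}
  0: b→1  b→3  [deg 2]
  1: ∅  [deadlock]
  3: ∅  [deadlock]
witness 1: b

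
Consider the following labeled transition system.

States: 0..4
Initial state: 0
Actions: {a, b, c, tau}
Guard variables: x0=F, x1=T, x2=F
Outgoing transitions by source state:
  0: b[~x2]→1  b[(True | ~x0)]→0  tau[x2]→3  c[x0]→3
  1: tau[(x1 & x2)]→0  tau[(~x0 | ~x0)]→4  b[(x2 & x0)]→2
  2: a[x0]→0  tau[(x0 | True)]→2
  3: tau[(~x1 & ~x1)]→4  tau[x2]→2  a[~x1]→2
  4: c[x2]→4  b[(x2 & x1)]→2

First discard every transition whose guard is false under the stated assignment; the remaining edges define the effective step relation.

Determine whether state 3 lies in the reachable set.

Guard filter leaves 4 enabled edge(s).
Layer 0: {0}
Layer 1: {1}  total {0,1}
Layer 2: {4}  total {0,1,4}
R = {0,1,4}

Answer: UNREACHABLE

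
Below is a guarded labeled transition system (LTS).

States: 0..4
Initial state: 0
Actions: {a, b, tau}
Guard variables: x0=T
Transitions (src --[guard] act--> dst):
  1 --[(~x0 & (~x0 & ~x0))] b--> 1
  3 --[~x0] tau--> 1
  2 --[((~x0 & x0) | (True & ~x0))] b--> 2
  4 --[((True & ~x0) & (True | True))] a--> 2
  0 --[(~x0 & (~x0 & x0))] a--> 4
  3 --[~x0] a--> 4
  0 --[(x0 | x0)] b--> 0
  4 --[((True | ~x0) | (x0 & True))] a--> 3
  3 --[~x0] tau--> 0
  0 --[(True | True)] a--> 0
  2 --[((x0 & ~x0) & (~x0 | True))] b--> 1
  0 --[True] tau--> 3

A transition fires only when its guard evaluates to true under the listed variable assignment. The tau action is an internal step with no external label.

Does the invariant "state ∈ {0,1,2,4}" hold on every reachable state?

Allowed set {0,1,2,4}
R = {0,3}
  0: ok
  3: ✗ unsafe
counterexample path to 3: tau

Answer: INVARIANT VIOLATED at state 3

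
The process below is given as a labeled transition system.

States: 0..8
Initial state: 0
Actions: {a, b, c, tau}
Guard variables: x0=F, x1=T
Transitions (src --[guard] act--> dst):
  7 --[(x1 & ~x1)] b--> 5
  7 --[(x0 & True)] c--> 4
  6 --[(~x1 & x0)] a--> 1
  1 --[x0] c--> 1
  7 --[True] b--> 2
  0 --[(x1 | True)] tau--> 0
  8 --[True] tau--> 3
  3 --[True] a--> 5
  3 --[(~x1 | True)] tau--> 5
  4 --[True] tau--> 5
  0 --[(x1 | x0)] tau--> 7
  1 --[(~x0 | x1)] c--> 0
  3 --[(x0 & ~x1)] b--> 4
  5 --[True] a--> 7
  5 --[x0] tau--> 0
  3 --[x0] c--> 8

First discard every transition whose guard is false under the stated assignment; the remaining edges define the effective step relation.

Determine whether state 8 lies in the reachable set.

After dropping false guards: 9 live edges.
Layer 0: {0}
Layer 1: {7}  now seen {0,7}
Layer 2: {2}  now seen {0,2,7}
Reachable = {0,2,7}

Answer: UNREACHABLE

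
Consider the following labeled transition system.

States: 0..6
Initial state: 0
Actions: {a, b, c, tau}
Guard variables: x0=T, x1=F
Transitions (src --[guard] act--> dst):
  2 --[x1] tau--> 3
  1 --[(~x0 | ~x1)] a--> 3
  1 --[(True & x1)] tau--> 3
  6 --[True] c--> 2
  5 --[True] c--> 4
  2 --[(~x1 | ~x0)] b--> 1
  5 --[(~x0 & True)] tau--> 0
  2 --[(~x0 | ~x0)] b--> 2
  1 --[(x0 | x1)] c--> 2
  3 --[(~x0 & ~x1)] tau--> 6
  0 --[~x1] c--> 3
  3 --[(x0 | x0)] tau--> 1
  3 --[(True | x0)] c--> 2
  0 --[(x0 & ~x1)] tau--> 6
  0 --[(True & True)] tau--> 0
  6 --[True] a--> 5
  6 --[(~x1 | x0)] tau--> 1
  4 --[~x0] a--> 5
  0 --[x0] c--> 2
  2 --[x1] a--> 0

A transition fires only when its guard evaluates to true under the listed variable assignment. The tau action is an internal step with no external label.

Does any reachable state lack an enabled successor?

Reach set: {0,1,2,3,4,5,6}
  0: c→2  c→3  tau→0  tau→6  [deg 4]
  1: a→3  c→2  [deg 2]
  2: b→1  [deg 1]
  3: c→2  tau→1  [deg 2]
  4: ∅  [deadlock]
  5: c→4  [deg 1]
  6: a→5  c→2  tau→1  [deg 3]
witness 4: tau·a·c

Answer: DEADLOCK at state 4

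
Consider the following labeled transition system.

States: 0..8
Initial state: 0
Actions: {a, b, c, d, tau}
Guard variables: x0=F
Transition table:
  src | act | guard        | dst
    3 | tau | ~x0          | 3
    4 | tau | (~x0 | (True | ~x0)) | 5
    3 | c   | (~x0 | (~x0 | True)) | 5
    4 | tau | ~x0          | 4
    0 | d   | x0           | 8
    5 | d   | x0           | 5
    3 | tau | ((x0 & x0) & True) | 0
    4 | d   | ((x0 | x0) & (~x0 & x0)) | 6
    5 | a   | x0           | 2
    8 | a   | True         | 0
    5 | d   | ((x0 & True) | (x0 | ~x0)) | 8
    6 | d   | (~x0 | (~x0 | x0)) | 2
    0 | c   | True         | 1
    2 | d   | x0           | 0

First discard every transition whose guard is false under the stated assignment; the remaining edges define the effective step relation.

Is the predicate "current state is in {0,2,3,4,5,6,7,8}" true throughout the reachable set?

Answer: INVARIANT VIOLATED at state 1

Working:
Safe = {0,2,3,4,5,6,7,8}
R = {0,1}
  0: ok
  1: outside
reach 1 via c — violates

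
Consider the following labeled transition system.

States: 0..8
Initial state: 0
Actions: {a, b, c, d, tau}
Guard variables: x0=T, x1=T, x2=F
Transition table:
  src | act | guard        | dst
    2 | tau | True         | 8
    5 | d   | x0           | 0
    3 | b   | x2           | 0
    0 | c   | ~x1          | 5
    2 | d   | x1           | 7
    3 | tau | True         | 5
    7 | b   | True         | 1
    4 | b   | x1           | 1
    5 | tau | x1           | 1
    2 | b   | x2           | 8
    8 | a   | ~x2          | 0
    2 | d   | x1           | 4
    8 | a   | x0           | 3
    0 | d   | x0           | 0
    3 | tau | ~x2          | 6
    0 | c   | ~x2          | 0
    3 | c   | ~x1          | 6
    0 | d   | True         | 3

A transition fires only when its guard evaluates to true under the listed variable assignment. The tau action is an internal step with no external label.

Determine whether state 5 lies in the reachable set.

Answer: REACHABLE

Working:
Guard filter leaves 14 enabled edge(s).
depth 0: {0}
depth 1: {3}  total {0,3}
depth 2: {5,6}  total {0,3,5,6}
depth 3: {1}  total {0,1,3,5,6}
R = {0,1,3,5,6}
Path to 5: d·tau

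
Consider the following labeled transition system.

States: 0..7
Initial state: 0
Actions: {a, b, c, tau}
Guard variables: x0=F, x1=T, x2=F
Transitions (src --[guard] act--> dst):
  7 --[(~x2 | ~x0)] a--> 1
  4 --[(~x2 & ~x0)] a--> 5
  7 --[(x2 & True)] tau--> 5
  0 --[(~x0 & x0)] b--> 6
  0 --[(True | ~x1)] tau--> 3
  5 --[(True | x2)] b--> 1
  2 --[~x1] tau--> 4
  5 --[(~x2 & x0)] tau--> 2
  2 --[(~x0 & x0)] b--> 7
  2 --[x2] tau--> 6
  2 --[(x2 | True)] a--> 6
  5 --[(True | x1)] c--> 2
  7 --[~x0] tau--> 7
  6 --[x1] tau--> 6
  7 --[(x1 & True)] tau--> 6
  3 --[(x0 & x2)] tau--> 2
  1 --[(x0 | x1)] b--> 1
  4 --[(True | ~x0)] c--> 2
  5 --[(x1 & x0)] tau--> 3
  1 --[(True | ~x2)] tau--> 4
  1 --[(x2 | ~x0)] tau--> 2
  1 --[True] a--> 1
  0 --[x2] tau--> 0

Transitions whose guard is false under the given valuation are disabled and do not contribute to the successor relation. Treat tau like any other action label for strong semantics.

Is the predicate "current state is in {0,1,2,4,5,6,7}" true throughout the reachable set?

Answer: INVARIANT VIOLATED at state 3

Working:
Inv-set: {0,1,2,4,5,6,7}
Reachable = {0,3}
  0: ✓
  3: outside
reach 3 via tau — violates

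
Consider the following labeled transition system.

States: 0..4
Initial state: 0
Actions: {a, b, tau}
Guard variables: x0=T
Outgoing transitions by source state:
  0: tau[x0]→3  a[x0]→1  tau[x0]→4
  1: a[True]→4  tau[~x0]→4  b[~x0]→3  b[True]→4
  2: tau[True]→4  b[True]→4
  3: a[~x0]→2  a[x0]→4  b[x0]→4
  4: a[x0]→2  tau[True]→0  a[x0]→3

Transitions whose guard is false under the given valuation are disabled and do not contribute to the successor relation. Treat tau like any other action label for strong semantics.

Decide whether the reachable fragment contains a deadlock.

R = {0,1,2,3,4}
  0: a→1  tau→3  tau→4  [3 exit(s)]
  1: a→4  b→4  [2 exit(s)]
  2: b→4  tau→4  [2 exit(s)]
  3: a→4  b→4  [2 exit(s)]
  4: a→2  a→3  tau→0  [3 exit(s)]

Answer: DEADLOCK-FREE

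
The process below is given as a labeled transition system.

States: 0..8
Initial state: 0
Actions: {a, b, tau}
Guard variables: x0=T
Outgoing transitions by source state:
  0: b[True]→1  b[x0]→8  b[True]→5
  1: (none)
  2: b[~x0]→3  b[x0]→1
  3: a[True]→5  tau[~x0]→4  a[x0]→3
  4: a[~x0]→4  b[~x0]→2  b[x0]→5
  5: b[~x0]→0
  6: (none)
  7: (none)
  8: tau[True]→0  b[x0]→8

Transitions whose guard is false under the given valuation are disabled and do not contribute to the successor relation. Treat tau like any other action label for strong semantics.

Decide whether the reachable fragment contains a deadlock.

Answer: DEADLOCK at state 1

Analysis:
R = {0,1,5,8}
  0: b→1  b→5  b→8  [deg 3]
  1: ∅  [deadlock]
  5: ∅  [deadlock]
  8: b→8  tau→0  [deg 2]
trace reaching 1: b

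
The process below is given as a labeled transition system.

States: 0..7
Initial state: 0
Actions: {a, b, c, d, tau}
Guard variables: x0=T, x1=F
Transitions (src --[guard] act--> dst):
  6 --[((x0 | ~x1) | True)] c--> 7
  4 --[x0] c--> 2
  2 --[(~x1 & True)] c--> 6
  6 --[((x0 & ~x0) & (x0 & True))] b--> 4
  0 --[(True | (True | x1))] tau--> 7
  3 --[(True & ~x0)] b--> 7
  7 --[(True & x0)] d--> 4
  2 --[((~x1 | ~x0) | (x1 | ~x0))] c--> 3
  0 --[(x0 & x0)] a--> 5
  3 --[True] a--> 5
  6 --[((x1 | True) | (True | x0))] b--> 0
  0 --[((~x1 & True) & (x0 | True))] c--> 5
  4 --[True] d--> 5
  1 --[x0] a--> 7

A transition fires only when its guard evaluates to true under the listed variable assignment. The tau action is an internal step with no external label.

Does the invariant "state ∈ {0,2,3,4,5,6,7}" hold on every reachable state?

Answer: INVARIANT HOLDS

Trace:
Safe = {0,2,3,4,5,6,7}
R = {0,2,3,4,5,6,7}
  0: ✓
  2: ✓
  3: ✓
  4: ✓
  5: ✓
  6: ✓
  7: ✓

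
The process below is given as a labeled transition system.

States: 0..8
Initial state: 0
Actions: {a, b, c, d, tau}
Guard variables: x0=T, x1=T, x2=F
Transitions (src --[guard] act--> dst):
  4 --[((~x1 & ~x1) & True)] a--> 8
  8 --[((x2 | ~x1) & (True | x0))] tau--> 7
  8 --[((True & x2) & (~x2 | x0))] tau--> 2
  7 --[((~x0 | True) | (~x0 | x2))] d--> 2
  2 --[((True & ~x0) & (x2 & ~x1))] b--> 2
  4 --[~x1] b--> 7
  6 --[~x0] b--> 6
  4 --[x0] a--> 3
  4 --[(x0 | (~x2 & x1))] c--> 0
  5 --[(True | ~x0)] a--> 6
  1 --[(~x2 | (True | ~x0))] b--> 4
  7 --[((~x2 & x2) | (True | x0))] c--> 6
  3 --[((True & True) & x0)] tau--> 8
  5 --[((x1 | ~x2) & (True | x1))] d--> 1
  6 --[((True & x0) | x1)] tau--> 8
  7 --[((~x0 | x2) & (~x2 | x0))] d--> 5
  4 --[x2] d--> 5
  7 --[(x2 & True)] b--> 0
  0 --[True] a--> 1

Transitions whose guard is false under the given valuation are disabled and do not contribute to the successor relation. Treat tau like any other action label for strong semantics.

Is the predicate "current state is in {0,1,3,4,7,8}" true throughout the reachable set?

Answer: INVARIANT HOLDS

Analysis:
Safe = {0,1,3,4,7,8}
Reach set: {0,1,3,4,8}
  0: ok
  1: ok
  3: ok
  4: ok
  8: ok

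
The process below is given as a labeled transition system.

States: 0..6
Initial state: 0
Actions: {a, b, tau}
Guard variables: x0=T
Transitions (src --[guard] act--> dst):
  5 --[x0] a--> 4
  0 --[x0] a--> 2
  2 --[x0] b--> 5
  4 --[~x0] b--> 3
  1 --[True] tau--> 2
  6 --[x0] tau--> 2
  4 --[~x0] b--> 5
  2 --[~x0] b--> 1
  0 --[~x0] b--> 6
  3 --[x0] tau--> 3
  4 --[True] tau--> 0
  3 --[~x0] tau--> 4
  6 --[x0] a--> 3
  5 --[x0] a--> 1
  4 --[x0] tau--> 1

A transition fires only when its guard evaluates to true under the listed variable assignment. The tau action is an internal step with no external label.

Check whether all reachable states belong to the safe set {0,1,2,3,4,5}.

Inv-set: {0,1,2,3,4,5}
Reach set: {0,1,2,4,5}
  0: safe
  1: safe
  2: safe
  4: safe
  5: safe

Answer: INVARIANT HOLDS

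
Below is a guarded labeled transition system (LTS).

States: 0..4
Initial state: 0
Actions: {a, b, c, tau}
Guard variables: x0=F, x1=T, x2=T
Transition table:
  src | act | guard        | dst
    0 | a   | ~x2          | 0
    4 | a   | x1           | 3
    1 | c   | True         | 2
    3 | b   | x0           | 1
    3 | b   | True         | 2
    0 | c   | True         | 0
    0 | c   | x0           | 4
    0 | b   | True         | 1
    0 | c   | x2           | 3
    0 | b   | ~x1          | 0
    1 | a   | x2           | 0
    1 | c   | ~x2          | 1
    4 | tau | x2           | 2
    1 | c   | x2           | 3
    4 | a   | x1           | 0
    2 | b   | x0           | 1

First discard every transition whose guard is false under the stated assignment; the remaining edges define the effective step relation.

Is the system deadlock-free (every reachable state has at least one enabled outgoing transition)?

Reachable = {0,1,2,3}
  0: b→1  c→0  c→3  [deg 3]
  1: a→0  c→2  c→3  [deg 3]
  2: ∅  [STUCK]
  3: b→2  [deg 1]
Path to 2: c·b

Answer: DEADLOCK at state 2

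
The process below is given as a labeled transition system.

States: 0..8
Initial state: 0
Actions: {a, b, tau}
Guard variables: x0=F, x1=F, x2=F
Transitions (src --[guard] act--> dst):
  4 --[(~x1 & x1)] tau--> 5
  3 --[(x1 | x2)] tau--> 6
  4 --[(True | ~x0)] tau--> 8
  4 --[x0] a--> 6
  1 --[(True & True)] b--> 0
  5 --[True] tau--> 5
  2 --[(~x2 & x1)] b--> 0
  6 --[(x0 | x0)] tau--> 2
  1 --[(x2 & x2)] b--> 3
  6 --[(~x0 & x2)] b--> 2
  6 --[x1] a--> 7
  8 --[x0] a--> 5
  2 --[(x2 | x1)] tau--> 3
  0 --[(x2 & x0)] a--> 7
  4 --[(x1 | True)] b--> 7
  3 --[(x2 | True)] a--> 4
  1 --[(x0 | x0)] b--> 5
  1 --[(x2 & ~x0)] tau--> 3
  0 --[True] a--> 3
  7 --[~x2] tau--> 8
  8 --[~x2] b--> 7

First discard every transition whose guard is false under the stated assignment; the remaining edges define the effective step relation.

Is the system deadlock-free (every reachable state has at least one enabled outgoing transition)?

Answer: DEADLOCK-FREE

Analysis:
Reach set: {0,3,4,7,8}
  0: a→3  [1 out]
  3: a→4  [1 out]
  4: b→7  tau→8  [2 out]
  7: tau→8  [1 out]
  8: b→7  [1 out]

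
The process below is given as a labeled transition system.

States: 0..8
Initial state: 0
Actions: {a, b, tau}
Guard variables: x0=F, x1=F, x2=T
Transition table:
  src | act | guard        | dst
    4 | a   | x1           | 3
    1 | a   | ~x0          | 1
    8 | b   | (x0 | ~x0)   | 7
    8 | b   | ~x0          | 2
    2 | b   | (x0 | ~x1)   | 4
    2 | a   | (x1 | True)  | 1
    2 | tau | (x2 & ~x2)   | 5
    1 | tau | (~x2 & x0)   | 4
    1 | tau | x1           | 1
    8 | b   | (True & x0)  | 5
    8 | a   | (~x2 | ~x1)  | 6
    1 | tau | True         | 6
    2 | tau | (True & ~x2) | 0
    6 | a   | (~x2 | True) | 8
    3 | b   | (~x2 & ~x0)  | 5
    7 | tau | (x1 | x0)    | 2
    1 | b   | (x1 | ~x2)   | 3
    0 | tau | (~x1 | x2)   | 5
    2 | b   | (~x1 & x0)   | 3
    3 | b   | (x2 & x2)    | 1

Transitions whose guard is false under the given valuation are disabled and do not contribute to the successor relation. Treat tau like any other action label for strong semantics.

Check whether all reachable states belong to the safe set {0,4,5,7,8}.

Allowed set {0,4,5,7,8}
Reachable = {0,5}
  0: safe
  5: safe

Answer: INVARIANT HOLDS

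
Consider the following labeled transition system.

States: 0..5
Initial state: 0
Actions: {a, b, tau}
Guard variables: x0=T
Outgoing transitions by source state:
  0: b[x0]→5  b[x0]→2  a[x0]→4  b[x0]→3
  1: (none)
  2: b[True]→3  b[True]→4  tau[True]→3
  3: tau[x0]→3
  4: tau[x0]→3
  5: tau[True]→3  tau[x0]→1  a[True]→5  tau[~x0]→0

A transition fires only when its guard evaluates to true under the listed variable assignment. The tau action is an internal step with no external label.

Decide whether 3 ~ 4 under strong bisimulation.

Answer: BISIMILAR

Trace:
Bisimulation quotient by refinement:
  π0 = {{0,1,2,3,4,5}}
  π1 = {{0},{1},{2},{3,4},{5}}
stable after 2 split(s): 5 block(s)
[3]={3,4}  [4]={3,4}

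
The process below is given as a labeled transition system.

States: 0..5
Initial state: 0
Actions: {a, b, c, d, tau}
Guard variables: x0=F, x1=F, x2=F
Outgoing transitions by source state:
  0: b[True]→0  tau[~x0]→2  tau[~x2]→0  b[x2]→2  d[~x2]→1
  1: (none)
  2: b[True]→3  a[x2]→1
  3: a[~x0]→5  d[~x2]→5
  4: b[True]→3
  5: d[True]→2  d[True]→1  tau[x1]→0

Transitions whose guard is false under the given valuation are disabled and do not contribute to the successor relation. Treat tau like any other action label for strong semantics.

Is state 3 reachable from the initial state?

10 transition(s) survive guard evaluation.
depth 0: {0}
depth 1: {1,2}  now seen {0,1,2}
depth 2: {3}  now seen {0,1,2,3}
depth 3: {5}  now seen {0,1,2,3,5}
Reach set: {0,1,2,3,5}
witness 3: tau·b

Answer: REACHABLE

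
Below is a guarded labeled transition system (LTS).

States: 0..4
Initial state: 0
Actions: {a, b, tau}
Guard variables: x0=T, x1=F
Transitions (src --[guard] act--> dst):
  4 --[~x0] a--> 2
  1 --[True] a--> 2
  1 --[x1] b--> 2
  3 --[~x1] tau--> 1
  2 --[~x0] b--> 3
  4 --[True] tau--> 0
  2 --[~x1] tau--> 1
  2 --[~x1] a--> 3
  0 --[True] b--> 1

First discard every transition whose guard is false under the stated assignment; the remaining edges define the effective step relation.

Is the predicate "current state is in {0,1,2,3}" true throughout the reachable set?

Answer: INVARIANT HOLDS

Trace:
Safe = {0,1,2,3}
Reach set: {0,1,2,3}
  0: safe
  1: safe
  2: safe
  3: safe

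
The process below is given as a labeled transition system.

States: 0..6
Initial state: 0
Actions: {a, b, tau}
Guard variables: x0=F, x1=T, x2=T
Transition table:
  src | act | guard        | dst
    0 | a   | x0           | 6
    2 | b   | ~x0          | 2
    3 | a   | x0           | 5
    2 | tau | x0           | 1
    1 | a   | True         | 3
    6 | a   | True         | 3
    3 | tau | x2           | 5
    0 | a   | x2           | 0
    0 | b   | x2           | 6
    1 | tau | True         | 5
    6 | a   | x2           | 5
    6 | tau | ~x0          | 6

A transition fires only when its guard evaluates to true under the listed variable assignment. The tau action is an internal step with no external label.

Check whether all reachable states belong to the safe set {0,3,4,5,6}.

Answer: INVARIANT HOLDS

Trace:
Allowed set {0,3,4,5,6}
Reachable = {0,3,5,6}
  0: ✓
  3: ✓
  5: ✓
  6: ✓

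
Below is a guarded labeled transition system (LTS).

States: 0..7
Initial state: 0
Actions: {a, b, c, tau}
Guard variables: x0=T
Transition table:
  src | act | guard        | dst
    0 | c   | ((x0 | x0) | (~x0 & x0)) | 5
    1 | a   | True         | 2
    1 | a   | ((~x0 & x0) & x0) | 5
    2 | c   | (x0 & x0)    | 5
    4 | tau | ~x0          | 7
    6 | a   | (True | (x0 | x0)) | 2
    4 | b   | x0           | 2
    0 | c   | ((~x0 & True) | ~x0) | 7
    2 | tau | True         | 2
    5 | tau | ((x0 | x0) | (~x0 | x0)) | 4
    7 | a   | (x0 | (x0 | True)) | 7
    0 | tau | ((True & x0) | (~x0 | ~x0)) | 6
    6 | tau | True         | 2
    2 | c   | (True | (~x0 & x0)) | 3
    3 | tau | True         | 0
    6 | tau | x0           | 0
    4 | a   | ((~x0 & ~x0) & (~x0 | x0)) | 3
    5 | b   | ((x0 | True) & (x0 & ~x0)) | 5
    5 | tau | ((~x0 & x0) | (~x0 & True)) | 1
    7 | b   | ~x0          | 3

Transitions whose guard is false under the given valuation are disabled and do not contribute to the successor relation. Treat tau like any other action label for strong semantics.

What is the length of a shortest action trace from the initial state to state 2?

Answer: 2

Analysis:
Breadth-first toward 2:
  L0 = {0}
  L1 = {5,6}
  L2 = {2,4}
first hit 2 at d=2 via tau·a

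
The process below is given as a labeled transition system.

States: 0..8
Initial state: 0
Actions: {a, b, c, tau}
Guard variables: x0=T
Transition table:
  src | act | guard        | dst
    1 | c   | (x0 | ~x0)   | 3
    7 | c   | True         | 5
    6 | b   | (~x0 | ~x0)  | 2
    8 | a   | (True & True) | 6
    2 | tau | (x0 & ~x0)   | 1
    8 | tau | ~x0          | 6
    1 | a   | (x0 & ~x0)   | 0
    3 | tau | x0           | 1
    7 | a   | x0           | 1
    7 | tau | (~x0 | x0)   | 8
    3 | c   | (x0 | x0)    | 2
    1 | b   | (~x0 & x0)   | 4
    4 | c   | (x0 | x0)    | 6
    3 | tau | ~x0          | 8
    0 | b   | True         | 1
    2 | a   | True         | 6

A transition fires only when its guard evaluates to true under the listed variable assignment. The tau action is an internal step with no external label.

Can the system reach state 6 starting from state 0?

Answer: REACHABLE

Trace:
Guard filter leaves 10 enabled edge(s).
Layer 0: {0}
Layer 1: {1}  now seen {0,1}
Layer 2: {3}  now seen {0,1,3}
Layer 3: {2}  now seen {0,1,2,3}
Layer 4: {6}  now seen {0,1,2,3,6}
Reach set: {0,1,2,3,6}
Path to 6: b·c·c·a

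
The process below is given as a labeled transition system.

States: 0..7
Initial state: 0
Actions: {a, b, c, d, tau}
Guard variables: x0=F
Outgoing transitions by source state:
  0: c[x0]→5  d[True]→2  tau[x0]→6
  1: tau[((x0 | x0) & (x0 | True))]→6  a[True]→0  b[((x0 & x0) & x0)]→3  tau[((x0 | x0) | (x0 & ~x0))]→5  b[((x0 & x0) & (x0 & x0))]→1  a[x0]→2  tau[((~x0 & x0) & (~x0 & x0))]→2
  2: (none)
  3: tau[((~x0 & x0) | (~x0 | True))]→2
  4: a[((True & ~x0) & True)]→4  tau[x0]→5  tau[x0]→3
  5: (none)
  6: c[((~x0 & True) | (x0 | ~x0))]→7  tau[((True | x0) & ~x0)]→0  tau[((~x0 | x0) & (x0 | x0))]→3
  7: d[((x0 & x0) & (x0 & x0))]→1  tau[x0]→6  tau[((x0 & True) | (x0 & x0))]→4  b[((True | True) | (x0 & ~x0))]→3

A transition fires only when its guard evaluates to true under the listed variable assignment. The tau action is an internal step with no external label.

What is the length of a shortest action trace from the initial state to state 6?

Answer: UNREACHABLE

Analysis:
Breadth-first toward 6:
  depth 0: {0}
  depth 1: {2}
6 never appears.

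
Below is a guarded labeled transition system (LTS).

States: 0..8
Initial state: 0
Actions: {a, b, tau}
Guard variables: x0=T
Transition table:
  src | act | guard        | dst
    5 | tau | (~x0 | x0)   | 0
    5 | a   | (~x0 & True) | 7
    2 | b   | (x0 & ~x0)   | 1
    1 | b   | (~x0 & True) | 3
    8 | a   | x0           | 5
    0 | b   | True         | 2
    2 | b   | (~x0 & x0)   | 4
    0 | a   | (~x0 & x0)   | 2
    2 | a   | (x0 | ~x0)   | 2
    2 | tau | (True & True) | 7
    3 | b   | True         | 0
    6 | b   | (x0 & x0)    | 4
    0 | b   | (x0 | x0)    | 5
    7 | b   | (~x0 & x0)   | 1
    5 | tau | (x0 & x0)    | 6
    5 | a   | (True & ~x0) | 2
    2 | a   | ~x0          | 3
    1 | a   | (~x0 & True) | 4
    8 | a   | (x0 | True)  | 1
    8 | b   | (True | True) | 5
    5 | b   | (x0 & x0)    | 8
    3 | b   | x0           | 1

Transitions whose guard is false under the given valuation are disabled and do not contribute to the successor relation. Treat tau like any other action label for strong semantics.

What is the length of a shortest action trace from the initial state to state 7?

Layered search for 7:
  depth 0: {0}
  depth 1: {2,5}
  depth 2: {6,7,8}
7 enters at depth 2; path b·tau

Answer: 2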